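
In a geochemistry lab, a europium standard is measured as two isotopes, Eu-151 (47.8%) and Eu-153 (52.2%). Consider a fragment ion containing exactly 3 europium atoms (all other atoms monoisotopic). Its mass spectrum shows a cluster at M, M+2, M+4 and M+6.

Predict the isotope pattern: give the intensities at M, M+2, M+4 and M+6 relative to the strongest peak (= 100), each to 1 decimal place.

28.0 : 91.6 : 100.0 : 36.4

The 3 Eu atoms are independent, so intensities follow the terms of (0.478 + 0.522)^3.
P(M) = 0.478^3 = 0.109215
P(M+2) = 3 × 0.478^2 × 0.522^1 = 0.357806
P(M+4) = 3 × 0.478^1 × 0.522^2 = 0.390742
P(M+6) = 0.522^3 = 0.142237
The M+4 peak is largest (0.390742); scaling to 100 gives 28.0 : 91.6 : 100.0 : 36.4.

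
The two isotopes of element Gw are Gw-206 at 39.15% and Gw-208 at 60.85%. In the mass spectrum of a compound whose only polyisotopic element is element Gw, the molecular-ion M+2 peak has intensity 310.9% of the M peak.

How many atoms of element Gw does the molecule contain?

2

For n independent Gw atoms, I(M+2)/I(M) = n · (abundance Gw-208) / (abundance Gw-206) = n · 0.6085/0.3915.
n = 3.109 × 0.3915/0.6085 = 2.00 ≈ 2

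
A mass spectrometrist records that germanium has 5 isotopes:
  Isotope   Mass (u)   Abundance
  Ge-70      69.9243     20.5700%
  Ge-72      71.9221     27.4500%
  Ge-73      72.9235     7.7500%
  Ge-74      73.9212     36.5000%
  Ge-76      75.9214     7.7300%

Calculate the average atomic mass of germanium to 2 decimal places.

The abundance-weighted mean is 0.205700 × 69.9243 + 0.274500 × 71.9221 + 0.077500 × 72.9235 + 0.365000 × 73.9212 + 0.077300 × 75.9214
= 14.38343 + 19.74262 + 5.65157 + 26.98124 + 5.86872 = 72.62758 u

72.63 u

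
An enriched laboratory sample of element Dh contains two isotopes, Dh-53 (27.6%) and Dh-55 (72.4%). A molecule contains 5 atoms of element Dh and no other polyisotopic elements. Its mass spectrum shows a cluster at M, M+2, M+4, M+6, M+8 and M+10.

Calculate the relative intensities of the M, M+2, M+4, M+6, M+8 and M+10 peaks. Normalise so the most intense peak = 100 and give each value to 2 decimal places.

0.42 : 5.54 : 29.07 : 76.24 : 100.00 : 52.46

Each Dh atom is independently Dh-53 (p = 0.276) or Dh-55 (q = 0.724); the cluster is the binomial expansion (p + q)^5.
P(M) = 0.276^5 = 0.001602
P(M+2) = 5 × 0.276^4 × 0.724^1 = 0.021006
P(M+4) = 10 × 0.276^3 × 0.724^2 = 0.110206
P(M+6) = 10 × 0.276^2 × 0.724^3 = 0.289091
P(M+8) = 5 × 0.276^1 × 0.724^4 = 0.379169
P(M+10) = 0.724^5 = 0.198927
The M+8 peak is largest (0.379169); scaling to 100 gives 0.42 : 5.54 : 29.07 : 76.24 : 100.00 : 52.46.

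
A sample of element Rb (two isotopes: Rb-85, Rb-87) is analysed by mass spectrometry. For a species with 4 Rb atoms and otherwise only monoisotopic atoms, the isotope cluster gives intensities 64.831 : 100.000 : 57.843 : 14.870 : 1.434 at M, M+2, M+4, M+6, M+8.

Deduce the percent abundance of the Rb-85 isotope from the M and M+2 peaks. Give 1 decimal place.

Write p for the Rb-85 fraction. I(M+2)/I(M) = [C(4,1)·p^3·(1−p)] / p^4 = 4·(1−p)/p = 100.000/64.831 = 1.5425
(1−p)/p = 1.5425/4 = 0.3856  ⇒  p = 1/(1 + 0.3856) = 0.7217
Rb-85: 72.2%, Rb-87: 27.8%.

72.2%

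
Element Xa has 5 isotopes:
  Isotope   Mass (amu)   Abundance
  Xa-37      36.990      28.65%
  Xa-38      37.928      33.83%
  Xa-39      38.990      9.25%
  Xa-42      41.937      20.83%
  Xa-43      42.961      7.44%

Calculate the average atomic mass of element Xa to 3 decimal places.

Average mass = Σ (abundance × isotope mass) = 0.2865 × 36.990 + 0.3383 × 37.928 + 0.0925 × 38.990 + 0.2083 × 41.937 + 0.0744 × 42.961
= 10.5976 + 12.8310 + 3.6066 + 8.7355 + 3.1963 = 38.9670 amu

38.967 amu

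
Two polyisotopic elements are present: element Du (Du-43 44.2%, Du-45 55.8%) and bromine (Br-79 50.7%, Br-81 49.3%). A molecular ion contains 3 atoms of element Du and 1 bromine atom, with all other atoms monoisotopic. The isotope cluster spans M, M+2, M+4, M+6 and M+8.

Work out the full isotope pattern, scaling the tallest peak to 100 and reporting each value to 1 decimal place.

11.8 : 56.2 : 100.0 : 78.7 : 23.1

Element Du pattern (n=3): 0.08635089 : 0.32703934 : 0.41286866 : 0.17374111
Bromine pattern (n=1): 0.5070 : 0.4930
Convolve the two distributions (both contribute in 2-u steps):
  M: 0.08635089×0.5070 = 0.043780
  M+2: 0.08635089×0.4930 + 0.32703934×0.5070 = 0.208380
  M+4: 0.32703934×0.4930 + 0.41286866×0.5070 = 0.370555
  M+6: 0.41286866×0.4930 + 0.17374111×0.5070 = 0.291631
  M+8: 0.17374111×0.4930 = 0.085654
Scale to base peak (0.370555) = 100: 11.8 : 56.2 : 100.0 : 78.7 : 23.1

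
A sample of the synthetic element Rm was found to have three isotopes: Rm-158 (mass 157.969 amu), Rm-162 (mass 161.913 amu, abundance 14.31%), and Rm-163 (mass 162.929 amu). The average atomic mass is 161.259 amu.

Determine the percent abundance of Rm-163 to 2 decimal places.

54.95%

The remaining 85.69% is split between Rm-158 (fraction x) and Rm-163 (fraction 0.8569 − x).
Substituting: 157.969x + 162.929(0.8569 − x) = 138.0892497
(157.969 − 162.929)x = -1.5246104  ⇒  x = 0.30738, y = 0.54952
Rm-158: 30.74%, Rm-163: 54.95%.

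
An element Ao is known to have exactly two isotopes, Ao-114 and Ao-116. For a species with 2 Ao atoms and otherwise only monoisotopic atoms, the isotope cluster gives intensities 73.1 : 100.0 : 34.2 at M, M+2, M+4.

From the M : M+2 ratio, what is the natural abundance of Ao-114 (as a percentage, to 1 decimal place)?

59.4%

Let p = fractional abundance of Ao-114. I(M+2)/I(M) = [C(2,1)·p^1·(1−p)] / p^2 = 2·(1−p)/p = 100.0/73.1 = 1.3680
(1−p)/p = 1.3680/2 = 0.6840  ⇒  p = 1/(1 + 0.6840) = 0.5938
Ao-114: 59.4%, Ao-116: 40.6%.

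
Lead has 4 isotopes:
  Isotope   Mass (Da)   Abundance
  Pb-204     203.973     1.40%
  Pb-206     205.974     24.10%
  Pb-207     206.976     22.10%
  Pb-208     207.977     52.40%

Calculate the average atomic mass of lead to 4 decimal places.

Ar = Σ fᵢ·mᵢ = 0.0140 × 203.973 + 0.2410 × 205.974 + 0.2210 × 206.976 + 0.5240 × 207.977
= 2.85562 + 49.63973 + 45.74170 + 108.97995 = 207.21700 Da

207.2170 Da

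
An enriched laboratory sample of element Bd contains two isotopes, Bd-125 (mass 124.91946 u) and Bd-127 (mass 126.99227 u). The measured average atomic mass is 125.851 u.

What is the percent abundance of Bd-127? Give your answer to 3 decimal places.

44.941%

With x = fraction of Bd-125 (so Bd-127 is 1 − x):
124.91946·x + 126.99227·(1 − x) = 125.851
(124.91946 − 126.99227)·x = 125.851 − 126.99227
x = -1.14127 / -2.07281 = 0.55059 → 55.059% Bd-125, 44.941% Bd-127.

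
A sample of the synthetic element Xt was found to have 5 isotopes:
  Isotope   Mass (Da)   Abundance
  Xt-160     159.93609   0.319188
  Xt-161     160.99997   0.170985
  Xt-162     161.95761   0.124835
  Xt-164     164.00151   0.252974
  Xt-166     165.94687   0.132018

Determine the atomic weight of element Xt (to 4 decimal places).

Ar = Σ fᵢ·mᵢ = 0.319188 × 159.93609 + 0.170985 × 160.99997 + 0.124835 × 161.95761 + 0.252974 × 164.00151 + 0.132018 × 165.94687
= 51.049681 + 27.528580 + 20.217978 + 41.488118 + 21.907974 = 162.192331 Da

162.1923 Da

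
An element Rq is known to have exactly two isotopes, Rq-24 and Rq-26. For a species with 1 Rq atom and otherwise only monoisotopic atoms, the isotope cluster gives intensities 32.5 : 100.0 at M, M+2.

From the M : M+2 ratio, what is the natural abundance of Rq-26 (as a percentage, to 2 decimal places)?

75.47%

Let p = fractional abundance of Rq-24. I(M+2)/I(M) = [C(1,1)·p^0·(1−p)] / p^1 = 1·(1−p)/p = 100.0/32.5 = 3.0769
(1−p)/p = 3.0769/1 = 3.0769  ⇒  p = 1/(1 + 3.0769) = 0.2453
Rq-24: 24.53%, Rq-26: 75.47%.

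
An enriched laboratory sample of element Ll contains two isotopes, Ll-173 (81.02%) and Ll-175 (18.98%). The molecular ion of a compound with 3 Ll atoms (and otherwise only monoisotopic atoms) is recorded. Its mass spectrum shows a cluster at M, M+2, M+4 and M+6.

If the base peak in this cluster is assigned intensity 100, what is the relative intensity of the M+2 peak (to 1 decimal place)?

(0.8102 + 0.1898)^3 gives M 0.5318, M+2 0.3738, M+4 0.0876, M+6 0.0068; the largest is M.
P(M) = C(3,0) × 0.8102^3 × 0.1898^0 = 1 × 0.53183476 × 1.0000 = 0.531835 (base)
P(M+2) = C(3,1) × 0.8102^2 × 0.1898^1 = 3 × 0.65642404 × 0.1898 = 0.373768
Relative intensity = 0.373768 / 0.531835 × 100 = 70.3

70.3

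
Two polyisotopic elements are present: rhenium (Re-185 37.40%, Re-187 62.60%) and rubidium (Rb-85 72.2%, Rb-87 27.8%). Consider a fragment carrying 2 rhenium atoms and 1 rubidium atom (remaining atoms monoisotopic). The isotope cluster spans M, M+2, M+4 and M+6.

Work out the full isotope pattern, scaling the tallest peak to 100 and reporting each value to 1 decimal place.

24.4 : 91.3 : 100.0 : 26.4

Rhenium pattern (n=2): 0.139876 : 0.468248 : 0.391876
Rubidium pattern (n=1): 0.7220 : 0.2780
Convolve the two distributions (both contribute in 2-u steps):
  M: 0.139876×0.7220 = 0.100990
  M+2: 0.139876×0.2780 + 0.468248×0.7220 = 0.376961
  M+4: 0.468248×0.2780 + 0.391876×0.7220 = 0.413107
  M+6: 0.391876×0.2780 = 0.108942
Scale to base peak (0.413107) = 100: 24.4 : 91.3 : 100.0 : 26.4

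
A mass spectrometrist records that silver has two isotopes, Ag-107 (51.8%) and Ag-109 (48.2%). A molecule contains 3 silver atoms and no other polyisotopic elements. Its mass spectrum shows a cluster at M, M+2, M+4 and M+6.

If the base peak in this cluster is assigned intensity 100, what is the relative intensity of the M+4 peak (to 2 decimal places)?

(0.518 + 0.482)^3 gives M 0.1390, M+2 0.3880, M+4 0.3610, M+6 0.1120; the largest is M+2.
P(M+2) = C(3,1) × 0.518^2 × 0.482^1 = 3 × 0.268324 × 0.4820 = 0.387997 (base)
P(M+4) = C(3,2) × 0.518^1 × 0.482^2 = 3 × 0.5180 × 0.232324 = 0.361031
Relative intensity = 0.361031 / 0.387997 × 100 = 93.05

93.05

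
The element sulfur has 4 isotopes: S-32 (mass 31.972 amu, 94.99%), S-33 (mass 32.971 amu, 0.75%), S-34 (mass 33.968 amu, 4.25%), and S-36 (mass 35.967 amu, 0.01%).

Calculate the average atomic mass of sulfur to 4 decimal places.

The abundance-weighted mean is 0.9499 × 31.972 + 0.0075 × 32.971 + 0.0425 × 33.968 + 0.0001 × 35.967
= 30.37020 + 0.24728 + 1.44364 + 0.00360 = 32.06472 amu

32.0647 amu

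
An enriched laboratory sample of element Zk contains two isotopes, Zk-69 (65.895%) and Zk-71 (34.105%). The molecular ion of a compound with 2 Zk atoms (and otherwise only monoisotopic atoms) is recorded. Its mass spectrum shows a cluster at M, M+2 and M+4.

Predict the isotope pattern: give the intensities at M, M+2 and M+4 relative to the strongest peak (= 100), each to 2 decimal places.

96.61 : 100.00 : 25.88

The 2 Zk atoms are independent, so intensities follow the terms of (0.65895 + 0.34105)^2.
P(M) = 0.65895^2 = 0.434215
P(M+2) = 2 × 0.65895^1 × 0.34105^1 = 0.449470
P(M+4) = 0.34105^2 = 0.116315
The M+2 peak is largest (0.449470); scaling to 100 gives 96.61 : 100.00 : 25.88.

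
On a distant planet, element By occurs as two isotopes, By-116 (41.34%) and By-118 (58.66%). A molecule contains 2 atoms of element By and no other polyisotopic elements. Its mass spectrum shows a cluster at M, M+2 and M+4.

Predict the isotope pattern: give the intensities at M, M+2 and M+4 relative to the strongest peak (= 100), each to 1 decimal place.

35.2 : 100.0 : 70.9

Each By atom is independently By-116 (p = 0.4134) or By-118 (q = 0.5866); the cluster is the binomial expansion (p + q)^2.
P(M) = 0.4134^2 = 0.170900
P(M+2) = 2 × 0.4134^1 × 0.5866^1 = 0.485001
P(M+4) = 0.5866^2 = 0.344100
The M+2 peak is largest (0.485001); scaling to 100 gives 35.2 : 100.0 : 70.9.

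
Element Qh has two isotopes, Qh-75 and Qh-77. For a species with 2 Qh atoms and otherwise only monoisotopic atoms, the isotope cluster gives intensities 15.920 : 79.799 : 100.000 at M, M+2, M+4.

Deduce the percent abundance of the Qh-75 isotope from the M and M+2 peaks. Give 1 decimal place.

28.5%

Write p for the Qh-75 fraction. I(M+2)/I(M) = [C(2,1)·p^1·(1−p)] / p^2 = 2·(1−p)/p = 79.799/15.920 = 5.0125
(1−p)/p = 5.0125/2 = 2.5063  ⇒  p = 1/(1 + 2.5063) = 0.2852
Qh-75: 28.5%, Qh-77: 71.5%.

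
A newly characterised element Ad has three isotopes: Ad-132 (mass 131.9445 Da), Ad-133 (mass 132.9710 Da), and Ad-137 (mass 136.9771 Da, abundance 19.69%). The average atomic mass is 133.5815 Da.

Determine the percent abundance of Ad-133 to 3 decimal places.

Let x and y be the fractions of Ad-132 and Ad-133. Then x + y = 1 − 0.1969 = 0.8031 and 131.9445x + 132.9710y = 133.5815 − 0.1969×136.9771 = 106.61070901.
Substituting: 131.9445x + 132.9710(0.8031 − x) = 106.61070901
(131.9445 − 132.9710)x = -0.17830109  ⇒  x = 0.17370, y = 0.62940
Ad-132: 17.370%, Ad-133: 62.940%.

62.940%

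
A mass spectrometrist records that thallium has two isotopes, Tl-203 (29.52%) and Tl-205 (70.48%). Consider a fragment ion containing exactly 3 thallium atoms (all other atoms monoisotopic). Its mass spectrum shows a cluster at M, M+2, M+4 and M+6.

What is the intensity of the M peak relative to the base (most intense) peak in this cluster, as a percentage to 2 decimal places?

(0.2952 + 0.7048)^3 gives M 0.0257, M+2 0.1843, M+4 0.4399, M+6 0.3501; the largest is M+4.
P(M+4) = C(3,2) × 0.2952^1 × 0.7048^2 = 3 × 0.2952 × 0.49674304 = 0.439916 (base)
P(M) = C(3,0) × 0.2952^3 × 0.7048^0 = 1 × 0.02572463 × 1.0000 = 0.025725
Relative intensity = 0.025725 / 0.439916 × 100 = 5.85

5.85%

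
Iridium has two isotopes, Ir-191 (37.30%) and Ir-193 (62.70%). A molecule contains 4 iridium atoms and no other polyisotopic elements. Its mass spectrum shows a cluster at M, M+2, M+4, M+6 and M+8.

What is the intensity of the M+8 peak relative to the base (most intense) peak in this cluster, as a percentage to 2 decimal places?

42.02%

Binomial terms of (0.3730 + 0.6270)^4: M 0.0194, M+2 0.1302, M+4 0.3282, M+6 0.3678, M+8 0.1546 → M+6 is the base peak.
P(M+6) = C(4,3) × 0.3730^1 × 0.6270^3 = 4 × 0.3730 × 0.24649188 = 0.367766 (base)
P(M+8) = C(4,4) × 0.3730^0 × 0.6270^4 = 1 × 1.0000 × 0.15455041 = 0.154550
Relative intensity = 0.154550 / 0.367766 × 100 = 42.02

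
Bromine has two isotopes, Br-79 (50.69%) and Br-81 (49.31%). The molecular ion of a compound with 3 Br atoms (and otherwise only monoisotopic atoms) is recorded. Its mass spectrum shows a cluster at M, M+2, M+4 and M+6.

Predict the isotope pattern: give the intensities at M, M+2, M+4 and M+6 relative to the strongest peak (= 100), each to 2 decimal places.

34.27 : 100.00 : 97.28 : 31.54

The 3 Br atoms are independent, so intensities follow the terms of (0.5069 + 0.4931)^3.
P(M) = 0.5069^3 = 0.130247
P(M+2) = 3 × 0.5069^2 × 0.4931^1 = 0.380103
P(M+4) = 3 × 0.5069^1 × 0.4931^2 = 0.369755
P(M+6) = 0.4931^3 = 0.119896
The M+2 peak is largest (0.380103); scaling to 100 gives 34.27 : 100.00 : 97.28 : 31.54.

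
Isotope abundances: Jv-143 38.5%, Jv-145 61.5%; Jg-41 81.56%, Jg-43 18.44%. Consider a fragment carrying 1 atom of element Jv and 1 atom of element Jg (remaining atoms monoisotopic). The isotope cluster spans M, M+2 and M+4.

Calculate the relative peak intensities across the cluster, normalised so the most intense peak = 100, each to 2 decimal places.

Element Jv pattern (n=1): 0.3850 : 0.6150
Element Jg pattern (n=1): 0.8156 : 0.1844
Convolve the two distributions (both contribute in 2-u steps):
  M: 0.3850×0.8156 = 0.314006
  M+2: 0.3850×0.1844 + 0.6150×0.8156 = 0.572588
  M+4: 0.6150×0.1844 = 0.113406
Scale to base peak (0.572588) = 100: 54.84 : 100.00 : 19.81

54.84 : 100.00 : 19.81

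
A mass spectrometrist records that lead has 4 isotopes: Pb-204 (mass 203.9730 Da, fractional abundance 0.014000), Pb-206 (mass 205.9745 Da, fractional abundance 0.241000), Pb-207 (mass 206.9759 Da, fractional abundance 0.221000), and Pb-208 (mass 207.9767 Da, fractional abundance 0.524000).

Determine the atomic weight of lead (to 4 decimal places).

207.2169 Da

Weight each isotope mass by its fractional abundance: 0.014000 × 203.9730 + 0.241000 × 205.9745 + 0.221000 × 206.9759 + 0.524000 × 207.9767
= 2.85562 + 49.63985 + 45.74167 + 108.97979 = 207.21693 Da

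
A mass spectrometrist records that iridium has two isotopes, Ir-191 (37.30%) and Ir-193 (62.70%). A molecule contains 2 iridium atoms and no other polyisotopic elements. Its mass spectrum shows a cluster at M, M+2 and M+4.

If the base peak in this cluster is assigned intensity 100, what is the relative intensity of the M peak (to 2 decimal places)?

29.74

Binomial terms of (0.3730 + 0.6270)^2: M 0.1391, M+2 0.4677, M+4 0.3931 → M+2 is the base peak.
P(M+2) = C(2,1) × 0.3730^1 × 0.6270^1 = 2 × 0.3730 × 0.6270 = 0.467742 (base)
P(M) = C(2,0) × 0.3730^2 × 0.6270^0 = 1 × 0.139129 × 1.0000 = 0.139129
Relative intensity = 0.139129 / 0.467742 × 100 = 29.74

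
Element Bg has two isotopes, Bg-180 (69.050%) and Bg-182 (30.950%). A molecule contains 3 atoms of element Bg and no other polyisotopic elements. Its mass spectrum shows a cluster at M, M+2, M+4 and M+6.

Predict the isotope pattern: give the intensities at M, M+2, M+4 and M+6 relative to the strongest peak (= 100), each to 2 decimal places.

The 3 Bg atoms are independent, so intensities follow the terms of (0.69050 + 0.30950)^3.
P(M) = 0.69050^3 = 0.329224
P(M+2) = 3 × 0.69050^2 × 0.30950^1 = 0.442700
P(M+4) = 3 × 0.69050^1 × 0.30950^2 = 0.198430
P(M+6) = 0.30950^3 = 0.029647
The M+2 peak is largest (0.442700); scaling to 100 gives 74.37 : 100.00 : 44.82 : 6.70.

74.37 : 100.00 : 44.82 : 6.70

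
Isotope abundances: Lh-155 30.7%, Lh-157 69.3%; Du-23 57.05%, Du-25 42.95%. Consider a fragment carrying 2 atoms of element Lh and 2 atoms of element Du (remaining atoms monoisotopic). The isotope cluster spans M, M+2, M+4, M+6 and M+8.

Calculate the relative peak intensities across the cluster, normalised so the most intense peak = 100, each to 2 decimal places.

Element Lh pattern (n=2): 0.094249 : 0.425502 : 0.480249
Element Du pattern (n=2): 0.32547025 : 0.4900595 : 0.18447025
Convolve the two distributions (both contribute in 2-u steps):
  M: 0.094249×0.32547025 = 0.030675
  M+2: 0.094249×0.4900595 + 0.425502×0.32547025 = 0.184676
  M+4: 0.094249×0.18447025 + 0.425502×0.4900595 + 0.480249×0.32547025 = 0.382214
  M+6: 0.425502×0.18447025 + 0.480249×0.4900595 = 0.313843
  M+8: 0.480249×0.18447025 = 0.088592
Scale to base peak (0.382214) = 100: 8.03 : 48.32 : 100.00 : 82.11 : 23.18

8.03 : 48.32 : 100.00 : 82.11 : 23.18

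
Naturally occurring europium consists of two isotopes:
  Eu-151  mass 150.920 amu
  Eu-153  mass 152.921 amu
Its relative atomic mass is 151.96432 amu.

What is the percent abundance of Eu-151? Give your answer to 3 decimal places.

With x = fraction of Eu-151 (so Eu-153 is 1 − x):
150.920·x + 152.921·(1 − x) = 151.96432
(150.920 − 152.921)·x = 151.96432 − 152.921
x = -0.95668 / -2.001 = 0.47810 → 47.810% Eu-151, 52.190% Eu-153.

47.810%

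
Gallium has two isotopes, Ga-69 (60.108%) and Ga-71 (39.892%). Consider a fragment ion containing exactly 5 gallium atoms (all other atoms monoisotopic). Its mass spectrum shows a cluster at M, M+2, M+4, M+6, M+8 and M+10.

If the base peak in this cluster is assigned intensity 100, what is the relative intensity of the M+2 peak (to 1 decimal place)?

Term probabilities: M 0.0785, M+2 0.2604, M+4 0.3456, M+6 0.2294, M+8 0.0761, M+10 0.0101. Base peak = M+4.
P(M+4) = C(5,2) × 0.60108^3 × 0.39892^2 = 10 × 0.2171685 × 0.15913717 = 0.345596 (base)
P(M+2) = C(5,1) × 0.60108^4 × 0.39892^1 = 5 × 0.13053564 × 0.39892 = 0.260366
Relative intensity = 0.260366 / 0.345596 × 100 = 75.3

75.3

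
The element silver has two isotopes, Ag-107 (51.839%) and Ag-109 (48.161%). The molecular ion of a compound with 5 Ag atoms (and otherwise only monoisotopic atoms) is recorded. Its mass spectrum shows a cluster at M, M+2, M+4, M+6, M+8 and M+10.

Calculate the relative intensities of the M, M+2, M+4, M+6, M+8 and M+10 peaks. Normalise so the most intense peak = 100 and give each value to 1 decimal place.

11.6 : 53.8 : 100.0 : 92.9 : 43.2 : 8.0

Expanding (0.51839 + 0.48161)^5:
P(M) = 0.51839^5 = 0.037435
P(M+2) = 5 × 0.51839^4 × 0.48161^1 = 0.173897
P(M+4) = 10 × 0.51839^3 × 0.48161^2 = 0.323118
P(M+6) = 10 × 0.51839^2 × 0.48161^3 = 0.300192
P(M+8) = 5 × 0.51839^1 × 0.48161^4 = 0.139447
P(M+10) = 0.48161^5 = 0.025911
The M+4 peak is largest (0.323118); scaling to 100 gives 11.6 : 53.8 : 100.0 : 92.9 : 43.2 : 8.0.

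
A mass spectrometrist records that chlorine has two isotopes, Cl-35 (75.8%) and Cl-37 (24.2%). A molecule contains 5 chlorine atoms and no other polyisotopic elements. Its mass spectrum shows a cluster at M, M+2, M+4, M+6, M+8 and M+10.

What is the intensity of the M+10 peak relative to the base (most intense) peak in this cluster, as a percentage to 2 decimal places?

(0.758 + 0.242)^5 gives M 0.2502, M+2 0.3994, M+4 0.2551, M+6 0.0814, M+8 0.0130, M+10 0.0008; the largest is M+2.
P(M+2) = C(5,1) × 0.758^4 × 0.242^1 = 5 × 0.33012379 × 0.2420 = 0.399450 (base)
P(M+10) = C(5,5) × 0.758^0 × 0.242^5 = 1 × 1.0000 × 0.00083 = 0.000830
Relative intensity = 0.000830 / 0.399450 × 100 = 0.21

0.21%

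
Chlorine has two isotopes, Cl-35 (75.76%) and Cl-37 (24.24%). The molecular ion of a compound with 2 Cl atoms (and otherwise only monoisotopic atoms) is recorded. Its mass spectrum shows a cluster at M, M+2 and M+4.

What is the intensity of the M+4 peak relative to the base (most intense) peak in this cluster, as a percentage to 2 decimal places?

10.24%

Term probabilities: M 0.5740, M+2 0.3673, M+4 0.0588. Base peak = M.
P(M) = C(2,0) × 0.7576^2 × 0.2424^0 = 1 × 0.57395776 × 1.0000 = 0.573958 (base)
P(M+4) = C(2,2) × 0.7576^0 × 0.2424^2 = 1 × 1.0000 × 0.05875776 = 0.058758
Relative intensity = 0.058758 / 0.573958 × 100 = 10.24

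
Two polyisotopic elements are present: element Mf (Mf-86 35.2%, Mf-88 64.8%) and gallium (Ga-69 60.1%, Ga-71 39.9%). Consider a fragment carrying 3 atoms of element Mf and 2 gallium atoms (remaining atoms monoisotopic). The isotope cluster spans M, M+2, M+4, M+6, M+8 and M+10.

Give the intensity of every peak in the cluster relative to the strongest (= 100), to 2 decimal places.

Element Mf pattern (n=3): 0.04361421 : 0.24086938 : 0.44341862 : 0.27209779
Gallium pattern (n=2): 0.361201 : 0.479598 : 0.159201
Convolve the two distributions (both contribute in 2-u steps):
  M: 0.04361421×0.361201 = 0.015753
  M+2: 0.04361421×0.479598 + 0.24086938×0.361201 = 0.107920
  M+4: 0.04361421×0.159201 + 0.24086938×0.479598 + 0.44341862×0.361201 = 0.282627
  M+6: 0.24086938×0.159201 + 0.44341862×0.479598 + 0.27209779×0.361201 = 0.349291
  M+8: 0.44341862×0.159201 + 0.27209779×0.479598 = 0.201090
  M+10: 0.27209779×0.159201 = 0.043318
Scale to base peak (0.349291) = 100: 4.51 : 30.90 : 80.91 : 100.00 : 57.57 : 12.40

4.51 : 30.90 : 80.91 : 100.00 : 57.57 : 12.40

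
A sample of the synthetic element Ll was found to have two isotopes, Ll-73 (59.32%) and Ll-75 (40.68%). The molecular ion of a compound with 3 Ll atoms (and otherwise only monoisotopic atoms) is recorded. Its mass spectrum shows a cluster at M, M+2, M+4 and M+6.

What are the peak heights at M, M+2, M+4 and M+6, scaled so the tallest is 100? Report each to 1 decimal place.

48.6 : 100.0 : 68.6 : 15.7

Each Ll atom is independently Ll-73 (p = 0.5932) or Ll-75 (q = 0.4068); the cluster is the binomial expansion (p + q)^3.
P(M) = 0.5932^3 = 0.208739
P(M+2) = 3 × 0.5932^2 × 0.4068^1 = 0.429442
P(M+4) = 3 × 0.5932^1 × 0.4068^2 = 0.294499
P(M+6) = 0.4068^3 = 0.067320
The M+2 peak is largest (0.429442); scaling to 100 gives 48.6 : 100.0 : 68.6 : 15.7.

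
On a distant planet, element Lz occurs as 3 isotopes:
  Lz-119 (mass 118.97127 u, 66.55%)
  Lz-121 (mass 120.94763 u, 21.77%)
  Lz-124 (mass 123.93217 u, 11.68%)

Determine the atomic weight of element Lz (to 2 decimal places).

119.98 u

The abundance-weighted mean is 0.6655 × 118.97127 + 0.2177 × 120.94763 + 0.1168 × 123.93217
= 79.175380 + 26.330299 + 14.475277 = 119.980956 u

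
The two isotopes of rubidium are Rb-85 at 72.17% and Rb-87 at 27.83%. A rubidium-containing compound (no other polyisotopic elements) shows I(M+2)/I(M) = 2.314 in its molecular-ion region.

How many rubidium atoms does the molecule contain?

For n independent Rb atoms, I(M+2)/I(M) = n · (abundance Rb-87) / (abundance Rb-85) = n · 0.2783/0.7217.
n = 2.314 × 0.7217/0.2783 = 6.00 ≈ 6

6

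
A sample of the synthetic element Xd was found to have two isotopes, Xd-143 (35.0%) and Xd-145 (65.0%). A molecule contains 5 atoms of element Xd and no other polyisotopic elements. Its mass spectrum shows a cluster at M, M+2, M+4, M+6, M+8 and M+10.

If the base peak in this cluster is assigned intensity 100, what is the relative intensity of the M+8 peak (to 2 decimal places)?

(0.350 + 0.650)^5 gives M 0.0053, M+2 0.0488, M+4 0.1811, M+6 0.3364, M+8 0.3124, M+10 0.1160; the largest is M+6.
P(M+6) = C(5,3) × 0.350^2 × 0.650^3 = 10 × 0.1225 × 0.274625 = 0.336416 (base)
P(M+8) = C(5,4) × 0.350^1 × 0.650^4 = 5 × 0.3500 × 0.17850625 = 0.312386
Relative intensity = 0.312386 / 0.336416 × 100 = 92.86

92.86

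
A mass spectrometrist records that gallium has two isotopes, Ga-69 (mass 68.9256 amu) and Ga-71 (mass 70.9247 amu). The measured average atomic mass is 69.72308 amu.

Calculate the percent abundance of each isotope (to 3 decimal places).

Writing the weighted mean with unknown fraction x of Ga-69:
68.9256·x + 70.9247·(1 − x) = 69.72308
(68.9256 − 70.9247)·x = 69.72308 − 70.9247
x = -1.20162 / -1.9991 = 0.60108 → 60.108% Ga-69, 39.892% Ga-71.

Ga-69: 60.108%, Ga-71: 39.892%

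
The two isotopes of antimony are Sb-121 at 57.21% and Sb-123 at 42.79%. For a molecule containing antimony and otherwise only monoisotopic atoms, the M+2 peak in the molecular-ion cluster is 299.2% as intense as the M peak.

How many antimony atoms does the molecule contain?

4

For n independent Sb atoms, I(M+2)/I(M) = n · (abundance Sb-123) / (abundance Sb-121) = n · 0.4279/0.5721.
n = 2.992 × 0.5721/0.4279 = 4.00 ≈ 4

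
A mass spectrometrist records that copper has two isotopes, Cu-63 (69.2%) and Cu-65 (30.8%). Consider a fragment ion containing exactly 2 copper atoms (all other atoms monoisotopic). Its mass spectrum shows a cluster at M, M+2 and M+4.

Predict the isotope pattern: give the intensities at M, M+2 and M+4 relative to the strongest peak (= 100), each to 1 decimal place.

100.0 : 89.0 : 19.8

The 2 Cu atoms are independent, so intensities follow the terms of (0.692 + 0.308)^2.
P(M) = 0.692^2 = 0.478864
P(M+2) = 2 × 0.692^1 × 0.308^1 = 0.426272
P(M+4) = 0.308^2 = 0.094864
The M peak is largest (0.478864); scaling to 100 gives 100.0 : 89.0 : 19.8.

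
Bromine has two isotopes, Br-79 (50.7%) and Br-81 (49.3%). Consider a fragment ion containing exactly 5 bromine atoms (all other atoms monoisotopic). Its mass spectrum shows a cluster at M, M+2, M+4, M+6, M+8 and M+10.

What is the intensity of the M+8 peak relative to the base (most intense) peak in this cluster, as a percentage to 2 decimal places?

47.28%

Binomial terms of (0.507 + 0.493)^5: M 0.0335, M+2 0.1629, M+4 0.3168, M+6 0.3080, M+8 0.1497, M+10 0.0291 → M+4 is the base peak.
P(M+4) = C(5,2) × 0.507^3 × 0.493^2 = 10 × 0.13032384 × 0.243049 = 0.316751 (base)
P(M+8) = C(5,4) × 0.507^1 × 0.493^4 = 5 × 0.5070 × 0.05907282 = 0.149750
Relative intensity = 0.149750 / 0.316751 × 100 = 47.28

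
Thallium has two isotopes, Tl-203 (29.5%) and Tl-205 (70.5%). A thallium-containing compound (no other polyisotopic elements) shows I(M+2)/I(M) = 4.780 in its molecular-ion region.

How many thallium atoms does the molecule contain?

2

The M+2/M ratio from n Tl atoms is n · q/p = n · 0.705/0.295.
n = 4.780 × 0.295/0.705 = 2.00 ≈ 2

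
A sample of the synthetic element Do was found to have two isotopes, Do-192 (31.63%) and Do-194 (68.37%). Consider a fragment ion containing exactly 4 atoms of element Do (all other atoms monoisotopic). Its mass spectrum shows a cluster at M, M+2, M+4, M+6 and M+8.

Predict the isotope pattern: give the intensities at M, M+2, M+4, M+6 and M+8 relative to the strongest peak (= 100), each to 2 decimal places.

Each Do atom is independently Do-192 (p = 0.3163) or Do-194 (q = 0.6837); the cluster is the binomial expansion (p + q)^4.
P(M) = 0.3163^4 = 0.010009
P(M+2) = 4 × 0.3163^3 × 0.6837^1 = 0.086541
P(M+4) = 6 × 0.3163^2 × 0.6837^2 = 0.280596
P(M+6) = 4 × 0.3163^1 × 0.6837^3 = 0.404349
P(M+8) = 0.6837^4 = 0.218505
The M+6 peak is largest (0.404349); scaling to 100 gives 2.48 : 21.40 : 69.39 : 100.00 : 54.04.

2.48 : 21.40 : 69.39 : 100.00 : 54.04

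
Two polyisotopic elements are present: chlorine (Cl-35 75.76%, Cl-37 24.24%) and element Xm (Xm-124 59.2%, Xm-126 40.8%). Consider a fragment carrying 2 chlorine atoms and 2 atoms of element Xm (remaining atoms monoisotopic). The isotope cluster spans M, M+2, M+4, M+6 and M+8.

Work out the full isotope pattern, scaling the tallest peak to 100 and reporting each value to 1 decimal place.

Chlorine pattern (n=2): 0.57395776 : 0.36728448 : 0.05875776
Element Xm pattern (n=2): 0.350464 : 0.483072 : 0.166464
Convolve the two distributions (both contribute in 2-u steps):
  M: 0.57395776×0.350464 = 0.201152
  M+2: 0.57395776×0.483072 + 0.36728448×0.350464 = 0.405983
  M+4: 0.57395776×0.166464 + 0.36728448×0.483072 + 0.05875776×0.350464 = 0.293561
  M+6: 0.36728448×0.166464 + 0.05875776×0.483072 = 0.089524
  M+8: 0.05875776×0.166464 = 0.009781
Scale to base peak (0.405983) = 100: 49.5 : 100.0 : 72.3 : 22.1 : 2.4

49.5 : 100.0 : 72.3 : 22.1 : 2.4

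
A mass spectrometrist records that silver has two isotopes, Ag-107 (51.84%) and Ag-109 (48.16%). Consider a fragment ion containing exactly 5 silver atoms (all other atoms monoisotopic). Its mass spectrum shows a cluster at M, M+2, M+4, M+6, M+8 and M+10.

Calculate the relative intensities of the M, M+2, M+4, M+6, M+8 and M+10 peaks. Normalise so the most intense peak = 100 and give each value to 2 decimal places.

Expanding (0.5184 + 0.4816)^5:
P(M) = 0.5184^5 = 0.037439
P(M+2) = 5 × 0.5184^4 × 0.4816^1 = 0.173907
P(M+4) = 10 × 0.5184^3 × 0.4816^2 = 0.323123
P(M+6) = 10 × 0.5184^2 × 0.4816^3 = 0.300185
P(M+8) = 5 × 0.5184^1 × 0.4816^4 = 0.139438
P(M+10) = 0.4816^5 = 0.025908
The M+4 peak is largest (0.323123); scaling to 100 gives 11.59 : 53.82 : 100.00 : 92.90 : 43.15 : 8.02.

11.59 : 53.82 : 100.00 : 92.90 : 43.15 : 8.02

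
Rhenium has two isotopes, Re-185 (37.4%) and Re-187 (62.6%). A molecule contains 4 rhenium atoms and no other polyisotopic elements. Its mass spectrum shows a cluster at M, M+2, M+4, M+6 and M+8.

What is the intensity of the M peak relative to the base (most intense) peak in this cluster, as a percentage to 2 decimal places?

Binomial terms of (0.374 + 0.626)^4: M 0.0196, M+2 0.1310, M+4 0.3289, M+6 0.3670, M+8 0.1536 → M+6 is the base peak.
P(M+6) = C(4,3) × 0.374^1 × 0.626^3 = 4 × 0.3740 × 0.24531438 = 0.366990 (base)
P(M) = C(4,0) × 0.374^4 × 0.626^0 = 1 × 0.0195653 × 1.0000 = 0.019565
Relative intensity = 0.019565 / 0.366990 × 100 = 5.33

5.33%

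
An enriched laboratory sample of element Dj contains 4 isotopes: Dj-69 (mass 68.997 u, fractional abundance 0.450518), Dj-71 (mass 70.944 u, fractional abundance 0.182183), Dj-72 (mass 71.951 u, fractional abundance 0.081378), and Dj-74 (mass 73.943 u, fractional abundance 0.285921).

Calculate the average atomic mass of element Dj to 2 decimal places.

71.01 u

Ar = Σ fᵢ·mᵢ = 0.450518 × 68.997 + 0.182183 × 70.944 + 0.081378 × 71.951 + 0.285921 × 73.943
= 31.0844 + 12.9248 + 5.8552 + 21.1419 = 71.0063 u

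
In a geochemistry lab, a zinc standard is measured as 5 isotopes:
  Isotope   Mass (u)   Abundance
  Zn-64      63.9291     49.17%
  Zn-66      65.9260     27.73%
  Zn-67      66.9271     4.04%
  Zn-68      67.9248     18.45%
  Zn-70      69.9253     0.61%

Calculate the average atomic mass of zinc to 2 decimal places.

65.38 u

Ar = Σ fᵢ·mᵢ = 0.4917 × 63.9291 + 0.2773 × 65.9260 + 0.0404 × 66.9271 + 0.1845 × 67.9248 + 0.0061 × 69.9253
= 31.43394 + 18.28128 + 2.70385 + 12.53213 + 0.42654 = 65.37774 u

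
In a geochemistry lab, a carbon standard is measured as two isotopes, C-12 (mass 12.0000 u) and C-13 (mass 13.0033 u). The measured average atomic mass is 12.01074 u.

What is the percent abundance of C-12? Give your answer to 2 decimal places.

98.93%

With x = fraction of C-12 (so C-13 is 1 − x):
12.0000·x + 13.0033·(1 − x) = 12.01074
(12.0000 − 13.0033)·x = 12.01074 − 13.0033
x = -0.99256 / -1.0033 = 0.98930 → 98.93% C-12, 1.07% C-13.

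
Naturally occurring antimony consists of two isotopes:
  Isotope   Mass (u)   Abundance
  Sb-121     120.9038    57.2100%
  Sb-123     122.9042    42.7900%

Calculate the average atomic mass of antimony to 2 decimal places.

Average mass = Σ (abundance × isotope mass) = 0.572100 × 120.9038 + 0.427900 × 122.9042
= 69.16906 + 52.59071 = 121.75977 u

121.76 u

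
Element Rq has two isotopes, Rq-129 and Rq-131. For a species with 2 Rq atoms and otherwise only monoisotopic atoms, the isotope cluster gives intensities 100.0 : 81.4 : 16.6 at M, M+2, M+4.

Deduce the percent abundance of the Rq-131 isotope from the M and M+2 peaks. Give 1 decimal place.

Let p = fractional abundance of Rq-129. I(M+2)/I(M) = [C(2,1)·p^1·(1−p)] / p^2 = 2·(1−p)/p = 81.4/100.0 = 0.8140
(1−p)/p = 0.8140/2 = 0.4070  ⇒  p = 1/(1 + 0.4070) = 0.7107
Rq-129: 71.1%, Rq-131: 28.9%.

28.9%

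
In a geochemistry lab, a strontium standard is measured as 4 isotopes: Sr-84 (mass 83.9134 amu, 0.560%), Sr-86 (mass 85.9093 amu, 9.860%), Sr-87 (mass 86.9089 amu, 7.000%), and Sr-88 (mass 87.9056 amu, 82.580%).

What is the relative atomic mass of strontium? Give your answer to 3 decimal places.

87.617 amu

Ar = Σ fᵢ·mᵢ = 0.00560 × 83.9134 + 0.09860 × 85.9093 + 0.07000 × 86.9089 + 0.82580 × 87.9056
= 0.46992 + 8.47066 + 6.08362 + 72.59244 = 87.61664 amu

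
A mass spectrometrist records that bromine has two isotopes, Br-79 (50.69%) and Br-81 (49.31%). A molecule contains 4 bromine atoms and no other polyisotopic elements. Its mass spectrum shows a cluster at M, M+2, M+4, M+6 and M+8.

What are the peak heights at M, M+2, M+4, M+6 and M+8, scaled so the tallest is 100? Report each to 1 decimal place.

17.6 : 68.5 : 100.0 : 64.9 : 15.8

Expanding (0.5069 + 0.4931)^4:
P(M) = 0.5069^4 = 0.066022
P(M+2) = 4 × 0.5069^3 × 0.4931^1 = 0.256899
P(M+4) = 6 × 0.5069^2 × 0.4931^2 = 0.374857
P(M+6) = 4 × 0.5069^1 × 0.4931^3 = 0.243101
P(M+8) = 0.4931^4 = 0.059121
The M+4 peak is largest (0.374857); scaling to 100 gives 17.6 : 68.5 : 100.0 : 64.9 : 15.8.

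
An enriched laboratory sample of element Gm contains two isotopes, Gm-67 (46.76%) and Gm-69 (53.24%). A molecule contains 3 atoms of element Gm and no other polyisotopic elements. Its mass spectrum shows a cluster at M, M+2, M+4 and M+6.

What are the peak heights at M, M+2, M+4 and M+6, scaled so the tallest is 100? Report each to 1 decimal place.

25.7 : 87.8 : 100.0 : 38.0

Expanding (0.4676 + 0.5324)^3:
P(M) = 0.4676^3 = 0.102241
P(M+2) = 3 × 0.4676^2 × 0.5324^1 = 0.349227
P(M+4) = 3 × 0.4676^1 × 0.5324^2 = 0.397623
P(M+6) = 0.5324^3 = 0.150909
The M+4 peak is largest (0.397623); scaling to 100 gives 25.7 : 87.8 : 100.0 : 38.0.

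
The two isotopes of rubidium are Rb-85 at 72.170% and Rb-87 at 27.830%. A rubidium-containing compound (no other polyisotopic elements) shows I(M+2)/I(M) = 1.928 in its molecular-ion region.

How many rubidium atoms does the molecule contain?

The M+2/M ratio from n Rb atoms is n · q/p = n · 0.27830/0.72170.
n = 1.928 × 0.72170/0.27830 = 5.00 ≈ 5

5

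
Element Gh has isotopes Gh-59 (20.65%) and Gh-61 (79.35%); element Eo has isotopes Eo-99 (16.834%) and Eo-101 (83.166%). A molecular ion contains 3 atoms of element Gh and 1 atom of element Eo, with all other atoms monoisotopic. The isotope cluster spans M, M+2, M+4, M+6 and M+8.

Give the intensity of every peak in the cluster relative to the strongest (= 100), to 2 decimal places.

0.36 : 5.87 : 36.12 : 98.31 : 100.00

Element Gh pattern (n=3): 0.00880562 : 0.10150988 : 0.39006337 : 0.49962113
Element Eo pattern (n=1): 0.16834 : 0.83166
Convolve the two distributions (both contribute in 2-u steps):
  M: 0.00880562×0.16834 = 0.001482
  M+2: 0.00880562×0.83166 + 0.10150988×0.16834 = 0.024411
  M+4: 0.10150988×0.83166 + 0.39006337×0.16834 = 0.150085
  M+6: 0.39006337×0.83166 + 0.49962113×0.16834 = 0.408506
  M+8: 0.49962113×0.83166 = 0.415515
Scale to base peak (0.415515) = 100: 0.36 : 5.87 : 36.12 : 98.31 : 100.00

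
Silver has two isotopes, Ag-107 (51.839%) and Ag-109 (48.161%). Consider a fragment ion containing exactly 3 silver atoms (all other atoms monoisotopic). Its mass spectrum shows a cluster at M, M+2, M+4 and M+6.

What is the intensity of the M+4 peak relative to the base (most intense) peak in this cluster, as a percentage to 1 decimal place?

Binomial terms of (0.51839 + 0.48161)^3: M 0.1393, M+2 0.3883, M+4 0.3607, M+6 0.1117 → M+2 is the base peak.
P(M+2) = C(3,1) × 0.51839^2 × 0.48161^1 = 3 × 0.26872819 × 0.48161 = 0.388267 (base)
P(M+4) = C(3,2) × 0.51839^1 × 0.48161^2 = 3 × 0.51839 × 0.23194819 = 0.360719
Relative intensity = 0.360719 / 0.388267 × 100 = 92.9

92.9%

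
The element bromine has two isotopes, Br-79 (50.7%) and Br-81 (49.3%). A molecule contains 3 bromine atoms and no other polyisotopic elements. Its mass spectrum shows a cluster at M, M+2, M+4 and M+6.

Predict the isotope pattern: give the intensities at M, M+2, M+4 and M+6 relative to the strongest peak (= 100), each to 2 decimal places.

34.28 : 100.00 : 97.24 : 31.52

Expanding (0.507 + 0.493)^3:
P(M) = 0.507^3 = 0.130324
P(M+2) = 3 × 0.507^2 × 0.493^1 = 0.380175
P(M+4) = 3 × 0.507^1 × 0.493^2 = 0.369678
P(M+6) = 0.493^3 = 0.119823
The M+2 peak is largest (0.380175); scaling to 100 gives 34.28 : 100.00 : 97.24 : 31.52.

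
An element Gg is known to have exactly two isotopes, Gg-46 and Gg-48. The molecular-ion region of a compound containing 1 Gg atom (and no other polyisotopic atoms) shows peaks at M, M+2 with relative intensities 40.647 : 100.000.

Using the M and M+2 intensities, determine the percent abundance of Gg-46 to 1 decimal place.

28.9%

Write p for the Gg-46 fraction. I(M+2)/I(M) = [C(1,1)·p^0·(1−p)] / p^1 = 1·(1−p)/p = 100.000/40.647 = 2.4602
(1−p)/p = 2.4602/1 = 2.4602  ⇒  p = 1/(1 + 2.4602) = 0.2890
Gg-46: 28.9%, Gg-48: 71.1%.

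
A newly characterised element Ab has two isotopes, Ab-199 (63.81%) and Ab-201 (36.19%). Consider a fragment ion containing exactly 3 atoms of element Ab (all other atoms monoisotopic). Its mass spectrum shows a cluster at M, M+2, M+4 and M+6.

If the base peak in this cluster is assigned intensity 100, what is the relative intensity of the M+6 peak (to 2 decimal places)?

10.72

(0.6381 + 0.3619)^3 gives M 0.2598, M+2 0.4421, M+4 0.2507, M+6 0.0474; the largest is M+2.
P(M+2) = C(3,1) × 0.6381^2 × 0.3619^1 = 3 × 0.40717161 × 0.3619 = 0.442066 (base)
P(M+6) = C(3,3) × 0.6381^0 × 0.3619^3 = 1 × 1.0000 × 0.04739863 = 0.047399
Relative intensity = 0.047399 / 0.442066 × 100 = 10.72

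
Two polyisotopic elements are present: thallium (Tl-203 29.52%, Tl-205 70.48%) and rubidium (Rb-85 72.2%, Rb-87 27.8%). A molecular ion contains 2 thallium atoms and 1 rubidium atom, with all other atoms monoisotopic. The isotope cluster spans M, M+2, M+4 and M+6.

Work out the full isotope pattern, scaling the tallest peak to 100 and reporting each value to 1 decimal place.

Thallium pattern (n=2): 0.08714304 : 0.41611392 : 0.49674304
Rubidium pattern (n=1): 0.7220 : 0.2780
Convolve the two distributions (both contribute in 2-u steps):
  M: 0.08714304×0.7220 = 0.062917
  M+2: 0.08714304×0.2780 + 0.41611392×0.7220 = 0.324660
  M+4: 0.41611392×0.2780 + 0.49674304×0.7220 = 0.474328
  M+6: 0.49674304×0.2780 = 0.138095
Scale to base peak (0.474328) = 100: 13.3 : 68.4 : 100.0 : 29.1

13.3 : 68.4 : 100.0 : 29.1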